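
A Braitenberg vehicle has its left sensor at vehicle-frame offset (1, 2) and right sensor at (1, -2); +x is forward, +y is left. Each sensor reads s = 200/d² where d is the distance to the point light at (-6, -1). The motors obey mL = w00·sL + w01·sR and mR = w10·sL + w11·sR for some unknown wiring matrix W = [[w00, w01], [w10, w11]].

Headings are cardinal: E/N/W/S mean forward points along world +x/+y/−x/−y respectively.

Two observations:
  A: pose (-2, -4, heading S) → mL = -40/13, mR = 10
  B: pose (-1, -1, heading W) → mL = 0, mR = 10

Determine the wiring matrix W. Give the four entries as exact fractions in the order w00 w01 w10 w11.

obs A: pose=(-2,-4,S) → sL=50/13, sR=10, mL=-40/13, mR=10
obs B: pose=(-1,-1,W) → sL=10, sR=10, mL=0, mR=10
sensor matrix S = [[50/13, 10], [10, 10]]; det S = -800/13
solve [mL_A; mL_B] = S·[w00; w01] and [mR_A; mR_B] = S·[w10; w11]:
  w00 = 1/2, w01 = -1/2, w10 = 0, w11 = 1

1/2 -1/2 0 1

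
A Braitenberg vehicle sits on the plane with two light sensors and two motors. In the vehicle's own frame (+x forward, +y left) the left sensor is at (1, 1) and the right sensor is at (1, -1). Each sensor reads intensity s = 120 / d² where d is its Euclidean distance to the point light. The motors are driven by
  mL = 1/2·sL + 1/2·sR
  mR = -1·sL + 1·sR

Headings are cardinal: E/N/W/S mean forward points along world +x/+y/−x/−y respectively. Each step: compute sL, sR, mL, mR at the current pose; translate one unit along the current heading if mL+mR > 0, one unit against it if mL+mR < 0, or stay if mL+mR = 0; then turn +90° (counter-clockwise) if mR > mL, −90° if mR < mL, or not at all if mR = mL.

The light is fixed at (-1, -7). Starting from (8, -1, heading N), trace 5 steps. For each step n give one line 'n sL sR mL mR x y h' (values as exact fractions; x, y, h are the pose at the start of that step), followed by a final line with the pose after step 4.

n=0: pose=(8,-1,N); sL=120/113, sR=120/149; mL=15720/16837, mR=-4320/16837; mL+mR=11400/16837 → advance +1; mR−mL=-20040/16837 → turn -1·90°
n=1: pose=(8,0,E); sL=30/41, sR=15/17; mL=1125/1394, mR=105/697; mL+mR=1335/1394 → advance +1; mR−mL=-915/1394 → turn -1·90°
n=2: pose=(9,0,S); sL=120/157, sR=40/39; mL=5480/6123, mR=1600/6123; mL+mR=2360/2041 → advance +1; mR−mL=-3880/6123 → turn -1·90°
n=3: pose=(9,-1,W); sL=60/53, sR=12/13; mL=708/689, mR=-144/689; mL+mR=564/689 → advance +1; mR−mL=-852/689 → turn -1·90°
n=4: pose=(8,-1,N); sL=120/113, sR=120/149; mL=15720/16837, mR=-4320/16837; mL+mR=11400/16837 → advance +1; mR−mL=-20040/16837 → turn -1·90°

0 120/113 120/149 15720/16837 -4320/16837 8 -1 N
1 30/41 15/17 1125/1394 105/697 8 0 E
2 120/157 40/39 5480/6123 1600/6123 9 0 S
3 60/53 12/13 708/689 -144/689 9 -1 W
4 120/113 120/149 15720/16837 -4320/16837 8 -1 N
final 8 0 E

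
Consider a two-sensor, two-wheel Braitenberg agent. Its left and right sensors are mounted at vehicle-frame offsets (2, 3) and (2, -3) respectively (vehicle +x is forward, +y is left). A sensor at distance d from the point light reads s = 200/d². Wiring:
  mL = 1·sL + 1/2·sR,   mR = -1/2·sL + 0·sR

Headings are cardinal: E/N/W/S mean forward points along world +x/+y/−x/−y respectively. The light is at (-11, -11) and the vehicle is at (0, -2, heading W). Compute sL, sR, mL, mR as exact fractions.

200/117 8/9 28/13 -100/117

left sensor world pos  = (-2, -5); dL² = 117
right sensor world pos = (-2, 1); dR² = 225
sL = 200/117 = 200/117
sR = 200/225 = 8/9
mL = 1·sL + 1/2·sR = 28/13
mR = -1/2·sL + 0·sR = -100/117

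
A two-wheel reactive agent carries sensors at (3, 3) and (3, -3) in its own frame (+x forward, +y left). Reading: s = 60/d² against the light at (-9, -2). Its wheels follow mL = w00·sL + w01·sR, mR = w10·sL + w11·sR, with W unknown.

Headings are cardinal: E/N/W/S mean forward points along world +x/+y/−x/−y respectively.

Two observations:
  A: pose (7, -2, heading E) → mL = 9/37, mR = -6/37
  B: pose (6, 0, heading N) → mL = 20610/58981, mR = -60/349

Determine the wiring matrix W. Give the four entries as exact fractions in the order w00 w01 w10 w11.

1/2 1 0 -1

obs A: pose=(7,-2,E) → sL=6/37, sR=6/37, mL=9/37, mR=-6/37
obs B: pose=(6,0,N) → sL=60/169, sR=60/349, mL=20610/58981, mR=-60/349
sensor matrix S = [[6/37, 6/37], [60/169, 60/349]]; det S = -64800/2182297
solve [mL_A; mL_B] = S·[w00; w01] and [mR_A; mR_B] = S·[w10; w11]:
  w00 = 1/2, w01 = 1, w10 = 0, w11 = -1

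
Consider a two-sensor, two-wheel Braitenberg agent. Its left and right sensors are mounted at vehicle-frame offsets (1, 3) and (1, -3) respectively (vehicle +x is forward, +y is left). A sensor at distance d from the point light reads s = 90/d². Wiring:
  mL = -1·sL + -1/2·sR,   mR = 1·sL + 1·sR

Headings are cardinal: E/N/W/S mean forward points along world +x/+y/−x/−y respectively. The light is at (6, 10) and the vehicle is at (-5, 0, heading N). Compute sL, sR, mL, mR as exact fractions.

left sensor world pos  = (-8, 1); dL² = 277
right sensor world pos = (-2, 1); dR² = 145
sL = 90/277 = 90/277
sR = 90/145 = 18/29
mL = -1·sL + -1/2·sR = -5103/8033
mR = 1·sL + 1·sR = 7596/8033

90/277 18/29 -5103/8033 7596/8033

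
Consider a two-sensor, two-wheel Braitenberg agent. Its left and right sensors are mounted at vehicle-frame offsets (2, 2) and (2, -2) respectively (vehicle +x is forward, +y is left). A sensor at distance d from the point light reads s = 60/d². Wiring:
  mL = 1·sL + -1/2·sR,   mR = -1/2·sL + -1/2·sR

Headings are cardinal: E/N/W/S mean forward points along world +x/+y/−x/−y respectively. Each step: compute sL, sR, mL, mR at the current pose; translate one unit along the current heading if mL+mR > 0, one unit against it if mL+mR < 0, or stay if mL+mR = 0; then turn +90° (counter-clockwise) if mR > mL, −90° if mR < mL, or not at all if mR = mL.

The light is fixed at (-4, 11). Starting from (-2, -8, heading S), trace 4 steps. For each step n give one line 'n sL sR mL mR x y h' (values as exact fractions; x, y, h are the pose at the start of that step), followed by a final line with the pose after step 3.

0 60/457 20/147 4250/67179 -8980/67179 -2 -8 S
1 3/20 15/64 21/640 -123/640 -2 -7 W
2 60/257 60/281 9150/72217 -16140/72217 -1 -7 N
3 30/157 30/233 4635/36581 -5850/36581 -1 -8 E
final -2 -8 S

n=0: pose=(-2,-8,S); sL=60/457, sR=20/147; mL=4250/67179, mR=-8980/67179; mL+mR=-4730/67179 → advance -1; mR−mL=-90/457 → turn -1·90°
n=1: pose=(-2,-7,W); sL=3/20, sR=15/64; mL=21/640, mR=-123/640; mL+mR=-51/320 → advance -1; mR−mL=-9/40 → turn -1·90°
n=2: pose=(-1,-7,N); sL=60/257, sR=60/281; mL=9150/72217, mR=-16140/72217; mL+mR=-6990/72217 → advance -1; mR−mL=-90/257 → turn -1·90°
n=3: pose=(-1,-8,E); sL=30/157, sR=30/233; mL=4635/36581, mR=-5850/36581; mL+mR=-1215/36581 → advance -1; mR−mL=-45/157 → turn -1·90°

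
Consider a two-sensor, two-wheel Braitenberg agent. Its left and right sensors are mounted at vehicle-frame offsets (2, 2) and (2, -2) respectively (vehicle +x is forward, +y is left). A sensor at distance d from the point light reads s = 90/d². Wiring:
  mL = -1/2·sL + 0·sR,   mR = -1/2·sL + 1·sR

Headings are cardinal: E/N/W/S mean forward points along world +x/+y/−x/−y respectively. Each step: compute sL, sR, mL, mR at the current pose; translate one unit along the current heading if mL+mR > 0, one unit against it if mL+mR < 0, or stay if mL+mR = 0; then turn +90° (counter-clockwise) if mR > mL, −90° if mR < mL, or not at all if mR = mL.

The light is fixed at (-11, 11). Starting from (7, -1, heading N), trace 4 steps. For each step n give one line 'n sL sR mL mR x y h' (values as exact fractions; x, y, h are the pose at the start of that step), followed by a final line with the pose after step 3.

0 45/178 9/50 -45/356 477/8900 7 -1 N
1 90/481 90/377 -45/481 2025/13949 7 -2 W
2 45/293 1/5 -45/586 361/2930 6 -2 S
3 18/101 90/617 -9/101 3537/62317 6 -3 E
final 5 -3 N

n=0: pose=(7,-1,N); sL=45/178, sR=9/50; mL=-45/356, mR=477/8900; mL+mR=-162/2225 → advance -1; mR−mL=9/50 → turn +1·90°
n=1: pose=(7,-2,W); sL=90/481, sR=90/377; mL=-45/481, mR=2025/13949; mL+mR=720/13949 → advance +1; mR−mL=90/377 → turn +1·90°
n=2: pose=(6,-2,S); sL=45/293, sR=1/5; mL=-45/586, mR=361/2930; mL+mR=68/1465 → advance +1; mR−mL=1/5 → turn +1·90°
n=3: pose=(6,-3,E); sL=18/101, sR=90/617; mL=-9/101, mR=3537/62317; mL+mR=-2016/62317 → advance -1; mR−mL=90/617 → turn +1·90°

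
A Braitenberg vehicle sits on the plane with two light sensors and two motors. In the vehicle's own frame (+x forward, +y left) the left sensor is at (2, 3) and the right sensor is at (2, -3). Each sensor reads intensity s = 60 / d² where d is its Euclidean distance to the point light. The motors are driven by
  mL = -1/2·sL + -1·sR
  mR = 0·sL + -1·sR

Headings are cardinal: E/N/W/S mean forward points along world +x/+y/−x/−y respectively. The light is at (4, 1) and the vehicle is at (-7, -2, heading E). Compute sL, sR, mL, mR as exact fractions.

20/27 20/39 -310/351 -20/39

left sensor world pos  = (-5, 1); dL² = 81
right sensor world pos = (-5, -5); dR² = 117
sL = 60/81 = 20/27
sR = 60/117 = 20/39
mL = -1/2·sL + -1·sR = -310/351
mR = 0·sL + -1·sR = -20/39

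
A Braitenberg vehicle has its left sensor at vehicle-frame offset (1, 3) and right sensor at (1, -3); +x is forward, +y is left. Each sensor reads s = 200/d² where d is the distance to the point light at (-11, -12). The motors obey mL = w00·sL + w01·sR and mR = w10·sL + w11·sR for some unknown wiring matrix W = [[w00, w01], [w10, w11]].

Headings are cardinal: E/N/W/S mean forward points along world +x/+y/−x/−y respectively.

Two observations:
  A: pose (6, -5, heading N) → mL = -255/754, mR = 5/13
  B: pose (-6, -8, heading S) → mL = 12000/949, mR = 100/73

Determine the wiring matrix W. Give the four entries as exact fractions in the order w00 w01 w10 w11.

-1 1 1/2 0

obs A: pose=(6,-5,N) → sL=10/13, sR=25/58, mL=-255/754, mR=5/13
obs B: pose=(-6,-8,S) → sL=200/73, sR=200/13, mL=12000/949, mR=100/73
sensor matrix S = [[10/13, 25/58], [200/73, 200/13]]; det S = 3811500/357773
solve [mL_A; mL_B] = S·[w00; w01] and [mR_A; mR_B] = S·[w10; w11]:
  w00 = -1, w01 = 1, w10 = 1/2, w11 = 0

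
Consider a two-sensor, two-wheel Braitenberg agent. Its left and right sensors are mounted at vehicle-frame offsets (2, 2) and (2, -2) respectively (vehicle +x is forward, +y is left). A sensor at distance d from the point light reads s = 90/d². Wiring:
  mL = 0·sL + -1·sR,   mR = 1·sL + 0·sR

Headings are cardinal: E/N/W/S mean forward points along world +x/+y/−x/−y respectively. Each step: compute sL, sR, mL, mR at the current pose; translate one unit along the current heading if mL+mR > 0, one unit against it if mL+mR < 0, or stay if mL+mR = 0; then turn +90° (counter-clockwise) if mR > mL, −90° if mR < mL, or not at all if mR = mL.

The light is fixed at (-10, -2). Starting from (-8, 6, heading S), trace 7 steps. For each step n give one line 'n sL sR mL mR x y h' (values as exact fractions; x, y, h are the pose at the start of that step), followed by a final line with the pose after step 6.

0 45/26 5/2 -5/2 45/26 -8 6 S
1 90/137 18/13 -18/13 90/137 -8 7 E
2 45/61 9/13 -9/13 45/61 -9 7 N
3 18/13 18/29 -18/29 18/13 -9 8 W
4 45/34 45/34 -45/34 45/34 -10 8 S
5 45/74 45/34 -45/34 45/74 -10 8 E
6 10/17 18/29 -18/29 10/17 -11 8 N
final -11 7 W

n=0: pose=(-8,6,S); sL=45/26, sR=5/2; mL=-5/2, mR=45/26; mL+mR=-10/13 → advance -1; mR−mL=55/13 → turn +1·90°
n=1: pose=(-8,7,E); sL=90/137, sR=18/13; mL=-18/13, mR=90/137; mL+mR=-1296/1781 → advance -1; mR−mL=3636/1781 → turn +1·90°
n=2: pose=(-9,7,N); sL=45/61, sR=9/13; mL=-9/13, mR=45/61; mL+mR=36/793 → advance +1; mR−mL=1134/793 → turn +1·90°
n=3: pose=(-9,8,W); sL=18/13, sR=18/29; mL=-18/29, mR=18/13; mL+mR=288/377 → advance +1; mR−mL=756/377 → turn +1·90°
n=4: pose=(-10,8,S); sL=45/34, sR=45/34; mL=-45/34, mR=45/34; mL+mR=0 → advance +0; mR−mL=45/17 → turn +1·90°
n=5: pose=(-10,8,E); sL=45/74, sR=45/34; mL=-45/34, mR=45/74; mL+mR=-450/629 → advance -1; mR−mL=1215/629 → turn +1·90°
n=6: pose=(-11,8,N); sL=10/17, sR=18/29; mL=-18/29, mR=10/17; mL+mR=-16/493 → advance -1; mR−mL=596/493 → turn +1·90°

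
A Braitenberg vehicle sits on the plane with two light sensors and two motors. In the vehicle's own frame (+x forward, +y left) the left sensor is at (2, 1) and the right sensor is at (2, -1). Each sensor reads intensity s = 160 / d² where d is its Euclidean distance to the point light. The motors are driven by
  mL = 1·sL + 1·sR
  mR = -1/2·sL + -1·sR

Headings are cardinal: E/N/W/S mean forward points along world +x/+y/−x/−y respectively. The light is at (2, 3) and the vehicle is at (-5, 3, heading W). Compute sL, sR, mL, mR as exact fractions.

80/41 80/41 160/41 -120/41

left sensor world pos  = (-7, 2); dL² = 82
right sensor world pos = (-7, 4); dR² = 82
sL = 160/82 = 80/41
sR = 160/82 = 80/41
mL = 1·sL + 1·sR = 160/41
mR = -1/2·sL + -1·sR = -120/41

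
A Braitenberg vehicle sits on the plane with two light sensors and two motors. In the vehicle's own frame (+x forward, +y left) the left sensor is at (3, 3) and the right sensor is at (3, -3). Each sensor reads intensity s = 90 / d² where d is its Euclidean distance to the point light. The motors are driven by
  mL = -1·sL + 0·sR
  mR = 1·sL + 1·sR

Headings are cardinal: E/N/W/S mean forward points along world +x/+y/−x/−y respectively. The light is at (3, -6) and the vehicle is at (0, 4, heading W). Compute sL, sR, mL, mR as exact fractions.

18/17 18/41 -18/17 1044/697

left sensor world pos  = (-3, 1); dL² = 85
right sensor world pos = (-3, 7); dR² = 205
sL = 90/85 = 18/17
sR = 90/205 = 18/41
mL = -1·sL + 0·sR = -18/17
mR = 1·sL + 1·sR = 1044/697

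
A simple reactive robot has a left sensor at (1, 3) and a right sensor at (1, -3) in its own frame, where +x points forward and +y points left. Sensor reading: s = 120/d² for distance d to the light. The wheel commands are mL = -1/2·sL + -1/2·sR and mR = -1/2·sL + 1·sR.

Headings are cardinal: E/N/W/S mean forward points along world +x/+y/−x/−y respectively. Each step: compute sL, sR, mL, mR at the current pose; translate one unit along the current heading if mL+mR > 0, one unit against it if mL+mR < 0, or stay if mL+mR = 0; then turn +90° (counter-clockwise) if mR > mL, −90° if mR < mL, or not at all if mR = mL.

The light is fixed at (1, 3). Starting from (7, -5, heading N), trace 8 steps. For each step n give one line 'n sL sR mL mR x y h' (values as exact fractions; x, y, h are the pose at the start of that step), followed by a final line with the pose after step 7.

n=0: pose=(7,-5,N); sL=60/29, sR=12/13; mL=-564/377, mR=-42/377; mL+mR=-606/377 → advance -1; mR−mL=18/13 → turn +1·90°
n=1: pose=(7,-6,W); sL=120/169, sR=120/61; mL=-13800/10309, mR=16620/10309; mL+mR=2820/10309 → advance +1; mR−mL=180/61 → turn +1·90°
n=2: pose=(6,-6,S); sL=30/41, sR=15/13; mL=-1005/1066, mR=420/533; mL+mR=-165/1066 → advance -1; mR−mL=45/26 → turn +1·90°
n=3: pose=(6,-5,E); sL=120/61, sR=120/157; mL=-13080/9577, mR=-2100/9577; mL+mR=-15180/9577 → advance -1; mR−mL=180/157 → turn +1·90°
n=4: pose=(5,-5,N); sL=12/5, sR=60/49; mL=-444/245, mR=6/245; mL+mR=-438/245 → advance -1; mR−mL=90/49 → turn +1·90°
n=5: pose=(5,-6,W); sL=40/51, sR=8/3; mL=-88/51, mR=116/51; mL+mR=28/51 → advance +1; mR−mL=4 → turn +1·90°
n=6: pose=(4,-6,S); sL=15/17, sR=6/5; mL=-177/170, mR=129/170; mL+mR=-24/85 → advance -1; mR−mL=9/5 → turn +1·90°
n=7: pose=(4,-5,E); sL=120/41, sR=120/137; mL=-10680/5617, mR=-3300/5617; mL+mR=-13980/5617 → advance -1; mR−mL=180/137 → turn +1·90°

0 60/29 12/13 -564/377 -42/377 7 -5 N
1 120/169 120/61 -13800/10309 16620/10309 7 -6 W
2 30/41 15/13 -1005/1066 420/533 6 -6 S
3 120/61 120/157 -13080/9577 -2100/9577 6 -5 E
4 12/5 60/49 -444/245 6/245 5 -5 N
5 40/51 8/3 -88/51 116/51 5 -6 W
6 15/17 6/5 -177/170 129/170 4 -6 S
7 120/41 120/137 -10680/5617 -3300/5617 4 -5 E
final 3 -5 N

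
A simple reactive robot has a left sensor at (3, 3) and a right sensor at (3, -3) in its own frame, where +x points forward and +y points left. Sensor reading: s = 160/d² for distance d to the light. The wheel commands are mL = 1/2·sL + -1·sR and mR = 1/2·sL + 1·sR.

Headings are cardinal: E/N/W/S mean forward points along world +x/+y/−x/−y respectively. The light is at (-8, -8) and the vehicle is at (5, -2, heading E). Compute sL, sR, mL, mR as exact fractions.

left sensor world pos  = (8, 1); dL² = 337
right sensor world pos = (8, -5); dR² = 265
sL = 160/337 = 160/337
sR = 160/265 = 32/53
mL = 1/2·sL + -1·sR = -6544/17861
mR = 1/2·sL + 1·sR = 15024/17861

160/337 32/53 -6544/17861 15024/17861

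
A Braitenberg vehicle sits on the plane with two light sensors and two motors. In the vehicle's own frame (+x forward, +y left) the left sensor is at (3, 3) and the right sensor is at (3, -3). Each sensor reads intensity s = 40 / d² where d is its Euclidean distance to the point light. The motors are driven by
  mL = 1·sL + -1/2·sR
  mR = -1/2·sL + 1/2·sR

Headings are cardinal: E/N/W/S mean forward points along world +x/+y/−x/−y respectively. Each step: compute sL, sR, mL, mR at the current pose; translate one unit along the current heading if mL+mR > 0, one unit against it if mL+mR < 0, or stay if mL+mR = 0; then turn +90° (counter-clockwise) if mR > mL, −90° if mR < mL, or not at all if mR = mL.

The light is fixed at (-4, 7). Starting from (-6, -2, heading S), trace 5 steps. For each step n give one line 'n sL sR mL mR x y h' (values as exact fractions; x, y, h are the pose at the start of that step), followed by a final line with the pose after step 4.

n=0: pose=(-6,-2,S); sL=8/29, sR=40/169; mL=772/4901, mR=-96/4901; mL+mR=4/29 → advance +1; mR−mL=-868/4901 → turn -1·90°
n=1: pose=(-6,-3,W); sL=20/97, sR=20/37; mL=-230/3589, mR=600/3589; mL+mR=10/97 → advance +1; mR−mL=830/3589 → turn +1·90°
n=2: pose=(-7,-3,S); sL=40/169, sR=8/41; mL=964/6929, mR=-144/6929; mL+mR=20/169 → advance +1; mR−mL=-1108/6929 → turn -1·90°
n=3: pose=(-7,-4,W); sL=5/29, sR=2/5; mL=-4/145, mR=33/290; mL+mR=5/58 → advance +1; mR−mL=41/290 → turn +1·90°
n=4: pose=(-8,-4,S); sL=40/197, sR=8/49; mL=1172/9653, mR=-192/9653; mL+mR=20/197 → advance +1; mR−mL=-1364/9653 → turn -1·90°

0 8/29 40/169 772/4901 -96/4901 -6 -2 S
1 20/97 20/37 -230/3589 600/3589 -6 -3 W
2 40/169 8/41 964/6929 -144/6929 -7 -3 S
3 5/29 2/5 -4/145 33/290 -7 -4 W
4 40/197 8/49 1172/9653 -192/9653 -8 -4 S
final -8 -5 W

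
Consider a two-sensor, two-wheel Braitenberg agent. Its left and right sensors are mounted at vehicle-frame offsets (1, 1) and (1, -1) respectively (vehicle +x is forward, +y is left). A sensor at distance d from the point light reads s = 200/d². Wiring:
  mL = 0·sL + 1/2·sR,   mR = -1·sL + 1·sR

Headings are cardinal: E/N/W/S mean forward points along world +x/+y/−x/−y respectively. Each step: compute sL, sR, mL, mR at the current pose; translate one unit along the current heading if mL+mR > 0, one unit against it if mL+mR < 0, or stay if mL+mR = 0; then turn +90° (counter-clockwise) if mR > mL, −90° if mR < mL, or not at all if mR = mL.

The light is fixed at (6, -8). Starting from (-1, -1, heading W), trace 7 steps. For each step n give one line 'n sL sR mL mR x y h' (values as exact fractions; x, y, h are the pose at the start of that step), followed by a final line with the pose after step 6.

0 2 25/16 25/32 -7/16 -1 -1 W
1 40/29 200/113 100/113 1280/3277 -2 -1 N
2 20/13 100/49 50/49 320/637 -2 0 E
3 40/17 200/113 100/113 -1120/1921 -1 0 S
4 2 25/16 25/32 -7/16 -1 -1 W
5 40/29 200/113 100/113 1280/3277 -2 -1 N
6 20/13 100/49 50/49 320/637 -2 0 E
final -1 0 S

n=0: pose=(-1,-1,W); sL=2, sR=25/16; mL=25/32, mR=-7/16; mL+mR=11/32 → advance +1; mR−mL=-39/32 → turn -1·90°
n=1: pose=(-2,-1,N); sL=40/29, sR=200/113; mL=100/113, mR=1280/3277; mL+mR=4180/3277 → advance +1; mR−mL=-1620/3277 → turn -1·90°
n=2: pose=(-2,0,E); sL=20/13, sR=100/49; mL=50/49, mR=320/637; mL+mR=970/637 → advance +1; mR−mL=-330/637 → turn -1·90°
n=3: pose=(-1,0,S); sL=40/17, sR=200/113; mL=100/113, mR=-1120/1921; mL+mR=580/1921 → advance +1; mR−mL=-2820/1921 → turn -1·90°
n=4: pose=(-1,-1,W); sL=2, sR=25/16; mL=25/32, mR=-7/16; mL+mR=11/32 → advance +1; mR−mL=-39/32 → turn -1·90°
n=5: pose=(-2,-1,N); sL=40/29, sR=200/113; mL=100/113, mR=1280/3277; mL+mR=4180/3277 → advance +1; mR−mL=-1620/3277 → turn -1·90°
n=6: pose=(-2,0,E); sL=20/13, sR=100/49; mL=50/49, mR=320/637; mL+mR=970/637 → advance +1; mR−mL=-330/637 → turn -1·90°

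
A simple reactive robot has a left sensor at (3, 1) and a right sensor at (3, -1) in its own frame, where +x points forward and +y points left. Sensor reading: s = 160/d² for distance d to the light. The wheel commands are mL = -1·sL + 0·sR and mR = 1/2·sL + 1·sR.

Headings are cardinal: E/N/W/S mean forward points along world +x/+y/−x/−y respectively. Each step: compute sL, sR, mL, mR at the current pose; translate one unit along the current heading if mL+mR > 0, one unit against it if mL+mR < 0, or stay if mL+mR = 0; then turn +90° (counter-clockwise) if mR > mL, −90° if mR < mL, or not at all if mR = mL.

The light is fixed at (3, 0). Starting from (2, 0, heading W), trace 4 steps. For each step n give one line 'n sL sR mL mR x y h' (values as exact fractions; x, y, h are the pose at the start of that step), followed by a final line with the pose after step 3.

n=0: pose=(2,0,W); sL=160/17, sR=160/17; mL=-160/17, mR=240/17; mL+mR=80/17 → advance +1; mR−mL=400/17 → turn +1·90°
n=1: pose=(1,0,S); sL=16, sR=80/9; mL=-16, mR=152/9; mL+mR=8/9 → advance +1; mR−mL=296/9 → turn +1·90°
n=2: pose=(1,-1,E); sL=160, sR=32; mL=-160, mR=112; mL+mR=-48 → advance -1; mR−mL=272 → turn +1·90°
n=3: pose=(0,-1,N); sL=8, sR=20; mL=-8, mR=24; mL+mR=16 → advance +1; mR−mL=32 → turn +1·90°

0 160/17 160/17 -160/17 240/17 2 0 W
1 16 80/9 -16 152/9 1 0 S
2 160 32 -160 112 1 -1 E
3 8 20 -8 24 0 -1 N
final 0 0 W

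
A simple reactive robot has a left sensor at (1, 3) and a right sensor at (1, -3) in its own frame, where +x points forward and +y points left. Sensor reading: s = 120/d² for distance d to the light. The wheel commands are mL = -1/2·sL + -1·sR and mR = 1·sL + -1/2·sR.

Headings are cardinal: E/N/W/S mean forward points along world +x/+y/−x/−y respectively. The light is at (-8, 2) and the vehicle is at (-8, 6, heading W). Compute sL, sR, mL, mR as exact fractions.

left sensor world pos  = (-9, 3); dL² = 2
right sensor world pos = (-9, 9); dR² = 50
sL = 120/2 = 60
sR = 120/50 = 12/5
mL = -1/2·sL + -1·sR = -162/5
mR = 1·sL + -1/2·sR = 294/5

60 12/5 -162/5 294/5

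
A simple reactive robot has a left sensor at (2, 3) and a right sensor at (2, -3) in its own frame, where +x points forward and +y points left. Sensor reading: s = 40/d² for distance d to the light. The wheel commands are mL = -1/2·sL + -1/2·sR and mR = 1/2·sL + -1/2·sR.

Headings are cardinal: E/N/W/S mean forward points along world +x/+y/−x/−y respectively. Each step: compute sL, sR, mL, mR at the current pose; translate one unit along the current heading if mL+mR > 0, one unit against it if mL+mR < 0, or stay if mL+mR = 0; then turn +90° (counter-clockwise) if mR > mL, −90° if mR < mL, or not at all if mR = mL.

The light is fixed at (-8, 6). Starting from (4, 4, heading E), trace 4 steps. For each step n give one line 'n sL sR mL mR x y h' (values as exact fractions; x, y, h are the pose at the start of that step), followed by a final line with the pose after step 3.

n=0: pose=(4,4,E); sL=40/197, sR=40/221; mL=-8360/43537, mR=480/43537; mL+mR=-40/221 → advance -1; mR−mL=40/197 → turn +1·90°
n=1: pose=(3,4,N); sL=5/8, sR=10/49; mL=-325/784, mR=165/784; mL+mR=-10/49 → advance -1; mR−mL=5/8 → turn +1·90°
n=2: pose=(3,3,W); sL=40/117, sR=40/81; mL=-440/1053, mR=-80/1053; mL+mR=-40/81 → advance -1; mR−mL=40/117 → turn +1·90°
n=3: pose=(4,3,S); sL=4/25, sR=20/53; mL=-356/1325, mR=-144/1325; mL+mR=-20/53 → advance -1; mR−mL=4/25 → turn +1·90°

0 40/197 40/221 -8360/43537 480/43537 4 4 E
1 5/8 10/49 -325/784 165/784 3 4 N
2 40/117 40/81 -440/1053 -80/1053 3 3 W
3 4/25 20/53 -356/1325 -144/1325 4 3 S
final 4 4 E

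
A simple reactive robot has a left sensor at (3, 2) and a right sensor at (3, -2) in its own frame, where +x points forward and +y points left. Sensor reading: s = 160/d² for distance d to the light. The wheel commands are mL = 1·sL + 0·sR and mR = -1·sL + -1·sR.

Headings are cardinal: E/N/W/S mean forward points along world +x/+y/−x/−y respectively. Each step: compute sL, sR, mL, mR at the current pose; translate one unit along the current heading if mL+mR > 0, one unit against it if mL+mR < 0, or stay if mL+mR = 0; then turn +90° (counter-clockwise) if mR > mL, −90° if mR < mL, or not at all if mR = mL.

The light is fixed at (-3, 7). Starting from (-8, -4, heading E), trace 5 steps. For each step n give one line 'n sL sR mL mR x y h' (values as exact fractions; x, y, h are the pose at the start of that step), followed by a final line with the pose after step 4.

0 32/17 160/173 32/17 -8256/2941 -8 -4 E
1 40/53 8/13 40/53 -944/689 -9 -4 S
2 32/45 32/29 32/45 -2368/1305 -9 -3 W
3 80/49 80/29 80/49 -6240/1421 -8 -3 N
4 32/17 160/173 32/17 -8256/2941 -8 -4 E
final -9 -4 S

n=0: pose=(-8,-4,E); sL=32/17, sR=160/173; mL=32/17, mR=-8256/2941; mL+mR=-160/173 → advance -1; mR−mL=-13792/2941 → turn -1·90°
n=1: pose=(-9,-4,S); sL=40/53, sR=8/13; mL=40/53, mR=-944/689; mL+mR=-8/13 → advance -1; mR−mL=-1464/689 → turn -1·90°
n=2: pose=(-9,-3,W); sL=32/45, sR=32/29; mL=32/45, mR=-2368/1305; mL+mR=-32/29 → advance -1; mR−mL=-3296/1305 → turn -1·90°
n=3: pose=(-8,-3,N); sL=80/49, sR=80/29; mL=80/49, mR=-6240/1421; mL+mR=-80/29 → advance -1; mR−mL=-8560/1421 → turn -1·90°
n=4: pose=(-8,-4,E); sL=32/17, sR=160/173; mL=32/17, mR=-8256/2941; mL+mR=-160/173 → advance -1; mR−mL=-13792/2941 → turn -1·90°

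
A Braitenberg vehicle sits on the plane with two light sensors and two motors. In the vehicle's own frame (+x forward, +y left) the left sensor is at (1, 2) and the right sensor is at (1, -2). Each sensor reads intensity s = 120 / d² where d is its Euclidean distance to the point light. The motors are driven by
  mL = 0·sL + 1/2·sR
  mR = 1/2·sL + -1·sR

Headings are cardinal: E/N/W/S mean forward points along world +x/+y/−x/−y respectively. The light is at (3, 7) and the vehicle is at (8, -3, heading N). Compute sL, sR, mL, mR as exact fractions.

left sensor world pos  = (6, -2); dL² = 90
right sensor world pos = (10, -2); dR² = 130
sL = 120/90 = 4/3
sR = 120/130 = 12/13
mL = 0·sL + 1/2·sR = 6/13
mR = 1/2·sL + -1·sR = -10/39

4/3 12/13 6/13 -10/39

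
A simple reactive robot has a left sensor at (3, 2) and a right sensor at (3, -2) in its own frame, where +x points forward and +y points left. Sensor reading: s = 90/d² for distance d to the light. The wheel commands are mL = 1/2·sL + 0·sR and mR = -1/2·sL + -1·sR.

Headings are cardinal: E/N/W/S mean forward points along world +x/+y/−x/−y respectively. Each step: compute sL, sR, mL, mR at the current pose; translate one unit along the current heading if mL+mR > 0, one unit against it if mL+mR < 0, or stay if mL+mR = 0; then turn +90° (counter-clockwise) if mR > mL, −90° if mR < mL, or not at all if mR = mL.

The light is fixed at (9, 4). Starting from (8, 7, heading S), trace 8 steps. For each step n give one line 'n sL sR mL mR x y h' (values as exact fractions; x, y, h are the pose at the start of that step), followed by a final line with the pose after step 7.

0 90 10 45 -55 8 7 S
1 9/2 45/26 9/4 -207/52 8 8 W
2 90/53 90/53 45/53 -135/53 9 8 N
3 45/17 9 45/34 -351/34 9 7 E
4 90 10 45 -55 8 7 S
5 9/2 45/26 9/4 -207/52 8 8 W
6 90/53 90/53 45/53 -135/53 9 8 N
7 45/17 9 45/34 -351/34 9 7 E
final 8 7 S

n=0: pose=(8,7,S); sL=90, sR=10; mL=45, mR=-55; mL+mR=-10 → advance -1; mR−mL=-100 → turn -1·90°
n=1: pose=(8,8,W); sL=9/2, sR=45/26; mL=9/4, mR=-207/52; mL+mR=-45/26 → advance -1; mR−mL=-81/13 → turn -1·90°
n=2: pose=(9,8,N); sL=90/53, sR=90/53; mL=45/53, mR=-135/53; mL+mR=-90/53 → advance -1; mR−mL=-180/53 → turn -1·90°
n=3: pose=(9,7,E); sL=45/17, sR=9; mL=45/34, mR=-351/34; mL+mR=-9 → advance -1; mR−mL=-198/17 → turn -1·90°
n=4: pose=(8,7,S); sL=90, sR=10; mL=45, mR=-55; mL+mR=-10 → advance -1; mR−mL=-100 → turn -1·90°
n=5: pose=(8,8,W); sL=9/2, sR=45/26; mL=9/4, mR=-207/52; mL+mR=-45/26 → advance -1; mR−mL=-81/13 → turn -1·90°
n=6: pose=(9,8,N); sL=90/53, sR=90/53; mL=45/53, mR=-135/53; mL+mR=-90/53 → advance -1; mR−mL=-180/53 → turn -1·90°
n=7: pose=(9,7,E); sL=45/17, sR=9; mL=45/34, mR=-351/34; mL+mR=-9 → advance -1; mR−mL=-198/17 → turn -1·90°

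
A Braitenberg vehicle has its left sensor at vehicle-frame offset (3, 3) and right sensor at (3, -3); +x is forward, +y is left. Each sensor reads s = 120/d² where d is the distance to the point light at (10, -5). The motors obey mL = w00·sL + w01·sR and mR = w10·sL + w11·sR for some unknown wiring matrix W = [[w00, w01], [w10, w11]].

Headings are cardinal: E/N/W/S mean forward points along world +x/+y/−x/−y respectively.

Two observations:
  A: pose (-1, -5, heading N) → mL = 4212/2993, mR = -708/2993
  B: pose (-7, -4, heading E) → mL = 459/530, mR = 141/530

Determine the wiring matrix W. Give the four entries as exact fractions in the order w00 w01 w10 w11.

1 1/2 1 -1/2

obs A: pose=(-1,-5,N) → sL=24/41, sR=120/73, mL=4212/2993, mR=-708/2993
obs B: pose=(-7,-4,E) → sL=30/53, sR=3/5, mL=459/530, mR=141/530
sensor matrix S = [[24/41, 120/73], [30/53, 3/5]]; det S = -459432/793145
solve [mL_A; mL_B] = S·[w00; w01] and [mR_A; mR_B] = S·[w10; w11]:
  w00 = 1, w01 = 1/2, w10 = 1, w11 = -1/2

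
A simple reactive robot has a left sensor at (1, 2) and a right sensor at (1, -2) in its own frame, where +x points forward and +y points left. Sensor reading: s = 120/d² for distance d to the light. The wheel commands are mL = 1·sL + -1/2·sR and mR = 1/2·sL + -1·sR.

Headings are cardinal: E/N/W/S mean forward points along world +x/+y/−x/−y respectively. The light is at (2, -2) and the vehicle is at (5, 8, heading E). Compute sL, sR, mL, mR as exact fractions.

3/4 3/2 0 -9/8

left sensor world pos  = (6, 10); dL² = 160
right sensor world pos = (6, 6); dR² = 80
sL = 120/160 = 3/4
sR = 120/80 = 3/2
mL = 1·sL + -1/2·sR = 0
mR = 1/2·sL + -1·sR = -9/8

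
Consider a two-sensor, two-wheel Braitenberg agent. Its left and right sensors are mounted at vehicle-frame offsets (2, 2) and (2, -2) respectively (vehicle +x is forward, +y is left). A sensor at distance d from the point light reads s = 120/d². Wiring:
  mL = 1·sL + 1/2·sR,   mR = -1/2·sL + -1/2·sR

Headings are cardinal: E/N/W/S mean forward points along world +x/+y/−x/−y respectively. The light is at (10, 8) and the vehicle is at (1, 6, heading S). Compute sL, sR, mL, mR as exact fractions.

left sensor world pos  = (3, 4); dL² = 65
right sensor world pos = (-1, 4); dR² = 137
sL = 120/65 = 24/13
sR = 120/137 = 120/137
mL = 1·sL + 1/2·sR = 4068/1781
mR = -1/2·sL + -1/2·sR = -2424/1781

24/13 120/137 4068/1781 -2424/1781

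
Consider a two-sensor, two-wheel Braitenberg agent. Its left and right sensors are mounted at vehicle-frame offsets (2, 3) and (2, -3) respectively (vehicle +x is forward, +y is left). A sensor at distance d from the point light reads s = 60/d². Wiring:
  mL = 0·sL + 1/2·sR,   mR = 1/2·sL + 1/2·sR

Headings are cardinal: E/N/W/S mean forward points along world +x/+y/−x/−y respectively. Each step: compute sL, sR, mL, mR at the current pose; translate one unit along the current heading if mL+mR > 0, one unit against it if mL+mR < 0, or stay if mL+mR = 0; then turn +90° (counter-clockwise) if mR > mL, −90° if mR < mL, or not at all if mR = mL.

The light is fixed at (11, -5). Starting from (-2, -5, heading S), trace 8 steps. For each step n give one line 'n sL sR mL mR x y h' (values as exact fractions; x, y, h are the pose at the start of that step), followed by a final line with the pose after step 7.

0 15/26 3/13 3/26 21/52 -2 -5 S
1 12/25 60/137 30/137 1572/3425 -2 -6 E
2 30/113 30/41 15/41 2310/4633 -1 -6 N
3 12/41 12/41 6/41 12/41 -1 -5 W
4 15/26 3/13 3/26 21/52 -2 -5 S
5 12/25 60/137 30/137 1572/3425 -2 -6 E
6 30/113 30/41 15/41 2310/4633 -1 -6 N
7 12/41 12/41 6/41 12/41 -1 -5 W
final -2 -5 S

n=0: pose=(-2,-5,S); sL=15/26, sR=3/13; mL=3/26, mR=21/52; mL+mR=27/52 → advance +1; mR−mL=15/52 → turn +1·90°
n=1: pose=(-2,-6,E); sL=12/25, sR=60/137; mL=30/137, mR=1572/3425; mL+mR=2322/3425 → advance +1; mR−mL=6/25 → turn +1·90°
n=2: pose=(-1,-6,N); sL=30/113, sR=30/41; mL=15/41, mR=2310/4633; mL+mR=4005/4633 → advance +1; mR−mL=15/113 → turn +1·90°
n=3: pose=(-1,-5,W); sL=12/41, sR=12/41; mL=6/41, mR=12/41; mL+mR=18/41 → advance +1; mR−mL=6/41 → turn +1·90°
n=4: pose=(-2,-5,S); sL=15/26, sR=3/13; mL=3/26, mR=21/52; mL+mR=27/52 → advance +1; mR−mL=15/52 → turn +1·90°
n=5: pose=(-2,-6,E); sL=12/25, sR=60/137; mL=30/137, mR=1572/3425; mL+mR=2322/3425 → advance +1; mR−mL=6/25 → turn +1·90°
n=6: pose=(-1,-6,N); sL=30/113, sR=30/41; mL=15/41, mR=2310/4633; mL+mR=4005/4633 → advance +1; mR−mL=15/113 → turn +1·90°
n=7: pose=(-1,-5,W); sL=12/41, sR=12/41; mL=6/41, mR=12/41; mL+mR=18/41 → advance +1; mR−mL=6/41 → turn +1·90°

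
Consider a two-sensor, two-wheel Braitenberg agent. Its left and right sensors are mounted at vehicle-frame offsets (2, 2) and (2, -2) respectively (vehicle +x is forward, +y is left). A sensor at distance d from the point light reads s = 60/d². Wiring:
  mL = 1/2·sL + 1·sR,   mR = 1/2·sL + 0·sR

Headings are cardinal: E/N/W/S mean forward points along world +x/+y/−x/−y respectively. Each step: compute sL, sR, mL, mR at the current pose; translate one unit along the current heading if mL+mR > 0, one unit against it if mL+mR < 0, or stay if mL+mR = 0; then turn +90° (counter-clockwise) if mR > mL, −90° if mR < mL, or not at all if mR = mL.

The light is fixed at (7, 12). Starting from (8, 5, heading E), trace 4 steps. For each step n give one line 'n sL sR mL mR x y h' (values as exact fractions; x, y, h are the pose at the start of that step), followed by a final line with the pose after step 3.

0 30/17 2/3 79/51 15/17 8 5 E
1 60/97 20/27 2750/2619 30/97 9 5 S
2 3/5 5/3 59/30 3/10 9 4 W
3 60/37 4/3 238/111 30/37 8 4 N
final 8 5 E

n=0: pose=(8,5,E); sL=30/17, sR=2/3; mL=79/51, mR=15/17; mL+mR=124/51 → advance +1; mR−mL=-2/3 → turn -1·90°
n=1: pose=(9,5,S); sL=60/97, sR=20/27; mL=2750/2619, mR=30/97; mL+mR=3560/2619 → advance +1; mR−mL=-20/27 → turn -1·90°
n=2: pose=(9,4,W); sL=3/5, sR=5/3; mL=59/30, mR=3/10; mL+mR=34/15 → advance +1; mR−mL=-5/3 → turn -1·90°
n=3: pose=(8,4,N); sL=60/37, sR=4/3; mL=238/111, mR=30/37; mL+mR=328/111 → advance +1; mR−mL=-4/3 → turn -1·90°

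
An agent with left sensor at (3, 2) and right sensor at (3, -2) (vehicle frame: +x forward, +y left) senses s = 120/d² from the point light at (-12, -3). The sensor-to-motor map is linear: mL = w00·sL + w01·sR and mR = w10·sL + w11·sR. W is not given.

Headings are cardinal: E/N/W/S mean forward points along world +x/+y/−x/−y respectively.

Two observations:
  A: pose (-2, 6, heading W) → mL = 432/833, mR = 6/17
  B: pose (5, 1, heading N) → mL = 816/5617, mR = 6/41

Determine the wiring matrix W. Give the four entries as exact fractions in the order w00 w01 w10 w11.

obs A: pose=(-2,6,W) → sL=60/49, sR=12/17, mL=432/833, mR=6/17
obs B: pose=(5,1,N) → sL=60/137, sR=12/41, mL=816/5617, mR=6/41
sensor matrix S = [[60/49, 12/17], [60/137, 12/41]]; det S = 230400/4678961
solve [mL_A; mL_B] = S·[w00; w01] and [mR_A; mR_B] = S·[w10; w11]:
  w00 = 1, w01 = -1, w10 = 0, w11 = 1/2

1 -1 0 1/2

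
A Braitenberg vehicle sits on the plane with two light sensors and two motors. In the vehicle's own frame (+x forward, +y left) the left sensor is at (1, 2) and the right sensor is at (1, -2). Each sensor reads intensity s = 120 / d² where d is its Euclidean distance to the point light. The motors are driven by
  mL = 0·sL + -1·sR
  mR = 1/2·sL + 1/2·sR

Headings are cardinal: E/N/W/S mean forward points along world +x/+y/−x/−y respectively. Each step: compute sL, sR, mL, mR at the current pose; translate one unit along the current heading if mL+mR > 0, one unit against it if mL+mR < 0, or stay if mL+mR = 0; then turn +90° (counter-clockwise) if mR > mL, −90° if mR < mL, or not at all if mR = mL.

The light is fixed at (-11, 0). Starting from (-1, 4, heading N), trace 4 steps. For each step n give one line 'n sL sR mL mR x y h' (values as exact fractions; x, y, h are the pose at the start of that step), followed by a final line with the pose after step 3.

0 120/89 120/169 -120/169 15480/15041 -1 4 N
1 4/3 12/13 -12/13 44/39 -1 5 W
2 120/137 24/13 -24/13 2424/1781 -2 5 S
3 30/41 30/29 -30/29 1050/1189 -2 6 E
final -3 6 N

n=0: pose=(-1,4,N); sL=120/89, sR=120/169; mL=-120/169, mR=15480/15041; mL+mR=4800/15041 → advance +1; mR−mL=26160/15041 → turn +1·90°
n=1: pose=(-1,5,W); sL=4/3, sR=12/13; mL=-12/13, mR=44/39; mL+mR=8/39 → advance +1; mR−mL=80/39 → turn +1·90°
n=2: pose=(-2,5,S); sL=120/137, sR=24/13; mL=-24/13, mR=2424/1781; mL+mR=-864/1781 → advance -1; mR−mL=5712/1781 → turn +1·90°
n=3: pose=(-2,6,E); sL=30/41, sR=30/29; mL=-30/29, mR=1050/1189; mL+mR=-180/1189 → advance -1; mR−mL=2280/1189 → turn +1·90°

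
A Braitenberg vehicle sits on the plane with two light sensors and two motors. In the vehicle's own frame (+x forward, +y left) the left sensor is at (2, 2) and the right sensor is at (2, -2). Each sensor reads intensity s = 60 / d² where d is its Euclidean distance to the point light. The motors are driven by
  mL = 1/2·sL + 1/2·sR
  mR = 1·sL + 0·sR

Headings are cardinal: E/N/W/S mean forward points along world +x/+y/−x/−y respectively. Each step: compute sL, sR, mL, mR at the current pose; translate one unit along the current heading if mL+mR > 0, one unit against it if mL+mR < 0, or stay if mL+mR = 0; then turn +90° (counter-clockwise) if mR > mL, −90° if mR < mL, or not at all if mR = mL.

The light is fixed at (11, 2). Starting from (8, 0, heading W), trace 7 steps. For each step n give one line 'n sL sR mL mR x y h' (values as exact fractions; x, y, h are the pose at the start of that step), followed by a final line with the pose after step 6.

n=0: pose=(8,0,W); sL=60/41, sR=12/5; mL=396/205, mR=60/41; mL+mR=696/205 → advance +1; mR−mL=-96/205 → turn -1·90°
n=1: pose=(7,0,N); sL=5/3, sR=15; mL=25/3, mR=5/3; mL+mR=10 → advance +1; mR−mL=-20/3 → turn -1·90°
n=2: pose=(7,1,E); sL=12, sR=60/13; mL=108/13, mR=12; mL+mR=264/13 → advance +1; mR−mL=48/13 → turn +1·90°
n=3: pose=(8,1,N); sL=30/13, sR=30; mL=210/13, mR=30/13; mL+mR=240/13 → advance +1; mR−mL=-180/13 → turn -1·90°
n=4: pose=(8,2,E); sL=12, sR=12; mL=12, mR=12; mL+mR=24 → advance +1; mR−mL=0 → turn +0·90°
n=5: pose=(9,2,E); sL=15, sR=15; mL=15, mR=15; mL+mR=30 → advance +1; mR−mL=0 → turn +0·90°
n=6: pose=(10,2,E); sL=12, sR=12; mL=12, mR=12; mL+mR=24 → advance +1; mR−mL=0 → turn +0·90°

0 60/41 12/5 396/205 60/41 8 0 W
1 5/3 15 25/3 5/3 7 0 N
2 12 60/13 108/13 12 7 1 E
3 30/13 30 210/13 30/13 8 1 N
4 12 12 12 12 8 2 E
5 15 15 15 15 9 2 E
6 12 12 12 12 10 2 E
final 11 2 E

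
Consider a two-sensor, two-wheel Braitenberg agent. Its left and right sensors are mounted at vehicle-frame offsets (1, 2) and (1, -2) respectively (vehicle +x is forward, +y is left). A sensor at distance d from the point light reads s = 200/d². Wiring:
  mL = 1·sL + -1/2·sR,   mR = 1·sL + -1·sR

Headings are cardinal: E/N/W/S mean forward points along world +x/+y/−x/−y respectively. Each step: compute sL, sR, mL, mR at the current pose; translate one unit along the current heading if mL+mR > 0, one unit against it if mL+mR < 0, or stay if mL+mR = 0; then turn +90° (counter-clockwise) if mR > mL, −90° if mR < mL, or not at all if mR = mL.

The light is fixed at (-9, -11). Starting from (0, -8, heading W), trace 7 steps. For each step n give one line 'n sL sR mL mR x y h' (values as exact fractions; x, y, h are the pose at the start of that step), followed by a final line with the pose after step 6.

0 40/13 200/89 2260/1157 960/1157 0 -8 W
1 50/13 50/29 1125/377 800/377 -1 -8 N
2 200/117 40/17 1060/1989 -1280/1989 -1 -7 E
3 20/9 100/17 -110/153 -560/153 -2 -7 S
4 40/9 40/17 500/153 320/153 -2 -6 W
5 50/13 2 37/13 24/13 -3 -6 N
6 200/113 40/13 340/1469 -1920/1469 -3 -5 E
final -4 -5 S

n=0: pose=(0,-8,W); sL=40/13, sR=200/89; mL=2260/1157, mR=960/1157; mL+mR=3220/1157 → advance +1; mR−mL=-100/89 → turn -1·90°
n=1: pose=(-1,-8,N); sL=50/13, sR=50/29; mL=1125/377, mR=800/377; mL+mR=1925/377 → advance +1; mR−mL=-25/29 → turn -1·90°
n=2: pose=(-1,-7,E); sL=200/117, sR=40/17; mL=1060/1989, mR=-1280/1989; mL+mR=-220/1989 → advance -1; mR−mL=-20/17 → turn -1·90°
n=3: pose=(-2,-7,S); sL=20/9, sR=100/17; mL=-110/153, mR=-560/153; mL+mR=-670/153 → advance -1; mR−mL=-50/17 → turn -1·90°
n=4: pose=(-2,-6,W); sL=40/9, sR=40/17; mL=500/153, mR=320/153; mL+mR=820/153 → advance +1; mR−mL=-20/17 → turn -1·90°
n=5: pose=(-3,-6,N); sL=50/13, sR=2; mL=37/13, mR=24/13; mL+mR=61/13 → advance +1; mR−mL=-1 → turn -1·90°
n=6: pose=(-3,-5,E); sL=200/113, sR=40/13; mL=340/1469, mR=-1920/1469; mL+mR=-1580/1469 → advance -1; mR−mL=-20/13 → turn -1·90°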